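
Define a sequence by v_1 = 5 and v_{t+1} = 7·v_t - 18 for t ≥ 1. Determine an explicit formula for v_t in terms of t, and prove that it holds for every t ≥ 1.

Computing the first terms: v_1 = 5, v_2 = 17, v_3 = 101. This suggests v_t = 2·7^(t - 1) + 3.
Base step (t = 1): the formula gives 5 = 5 = v_1.
Inductive step: suppose the statement holds for some i ≥ 1, so v_i = 2·7^(i - 1) + 3.
Then v_{i+1} = 7·v_i - 18 = 7·(2·7^(i - 1) + 3) - 18 = 2·7^i + 3 = 2·7^((i+1) - 1) + 3,
which is the claimed formula at t = i+1.
By the principle of mathematical induction, the result holds for all t ≥ 1.

v_t = 2·7^(t - 1) + 3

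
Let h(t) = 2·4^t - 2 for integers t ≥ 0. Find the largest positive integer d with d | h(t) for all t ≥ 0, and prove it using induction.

d = 6

Computing the first values: h(0) = 0 and h(1) = 6; gcd(0, 6) = 6, so d ≤ 6.
We prove 6 | 2·4^t - 2 for all t ≥ 0 by induction on t.
For the base case t = 0: h(0) = 0 = 6·(0), so 6 | h(0).
For the inductive step, assume it holds for an arbitrary k ≥ 0, i.e. 6 | h(k). Then
h(k+1) = 2·4^(k+1) - 2 = 4·(2·4^k - 2) + 6 = 4·h(k) + 6. The first term is divisible by 6 by the inductive hypothesis, and 6 is divisible by 6. Hence 6 | h(k+1).
This completes the induction.
Therefore the largest such d is 6.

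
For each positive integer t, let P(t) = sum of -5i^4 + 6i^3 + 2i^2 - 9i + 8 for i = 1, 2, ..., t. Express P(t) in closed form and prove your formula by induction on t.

We claim P(t) = -t(t^4 + t^3 - 2t^2 + 2t - 4) for all t ≥ 1.
For the base case t = 1: P(1) = 2, and the closed form gives 2. They agree.
Suppose the result is true for t = i, so P(i) = i(-i^4 - i^3 + 2i^2 - 2i + 4).
Then P(i+1) = P(i) + (-5i^4 - 14i^3 - 10i^2 - 7i + 2) = (i(-i^4 - i^3 + 2i^2 - 2i + 4)) + (-5i^4 - 14i^3 - 10i^2 - 7i + 2).
Simplifying, P(i+1) = -(i + 1)(i^4 + 5i^3 + 7i^2 + 5i - 2) = -(i+1)((i+1)^4 + (i+1)^3 - 2(i+1)^2 + 2(i+1) - 4),
which is the closed form with t = i+1.
By induction, the statement is established for all t ≥ 1.

P(t) = -t(t^4 + t^3 - 2t^2 + 2t - 4)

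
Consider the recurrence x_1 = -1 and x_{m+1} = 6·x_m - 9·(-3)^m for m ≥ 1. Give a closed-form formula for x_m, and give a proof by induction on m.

Computing the first terms: x_1 = -1, x_2 = 21, x_3 = 45. This suggests x_m = (-3)^m + 2·6^(m - 1).
Base step (m = 1): the formula gives -1 = -1 = x_1.
Suppose the result is true for m = k, so x_k = (-3)^k + 2·6^(k - 1).
Then x_{k+1} = 6·x_k - 9·(-3)^k = 6·((-3)^k + 2·6^(k - 1)) - 9·(-3)^k = (-3)^(k + 1) + 2·6^k = (-3)^(k+1) + 2·6^((k+1) - 1),
which is the claimed formula at m = k+1.
Hence, by induction on m, the claim holds for every m ≥ 1.

x_m = (-3)^m + 2·6^(m - 1)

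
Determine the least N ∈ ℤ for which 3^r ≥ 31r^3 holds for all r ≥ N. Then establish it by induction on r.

At r = 9: 19683 < 22599, so the inequality fails and N ≥ 10. We prove 3^r ≥ 31r^3 for all r ≥ 10.
Base step (r = 10): 3^r = 59049 and 31r^3 = 31000, so 59049 ≥ 31000.
Inductive step: assume the claim holds for r = k, so 3^k ≥ 31k^3.
Then 3^(k + 1) = 3·(3^k) ≥ 3·(31k^3).
Also, for k ≥ 10 we have 3·(31k^3) ≥ 31(k+1)^3, since 3 ≥ (1 + 1/k)^3 for all k ≥ 10.
Combining, 3^(k + 1) ≥ 31(k+1)^3.
Hence, by induction on r, the claim holds for every r ≥ 10.
Hence the smallest such N is 10.

N = 10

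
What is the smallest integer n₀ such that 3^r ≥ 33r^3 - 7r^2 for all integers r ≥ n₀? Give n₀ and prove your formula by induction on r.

n₀ = 10

At r = 9: 19683 < 23490, so the inequality fails and n₀ ≥ 10. We prove 3^r ≥ 33r^3 - 7r^2 for all r ≥ 10.
For the base case r = 10: 3^r = 59049 and 33r^3 - 7r^2 = 32300, so 59049 ≥ 32300.
Suppose the result is true for r = m, so 3^m ≥ 33m^3 - 7m^2.
Then 3^(m + 1) = 3·(3^m) ≥ 3·(33m^3 - 7m^2).
Also, for m ≥ 10 we have 3·(33m^3 - 7m^2) ≥ 33(m+1)^3 - 7(m+1)^2, since 3·(33m^3 - 7m^2) − (33(m+1)^3 - 7(m+1)^2) = 66m^3 - 113m^2 - 85m - 26, which is nonnegative for all m ≥ 10.
Combining, 3^(m + 1) ≥ 33(m+1)^3 - 7(m+1)^2.
By the principle of mathematical induction, the result holds for all r ≥ 10.
Hence the smallest such n₀ is 10.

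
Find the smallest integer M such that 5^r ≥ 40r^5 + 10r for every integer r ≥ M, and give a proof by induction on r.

M = 10

At r = 9: 1953125 < 2362050, so the inequality fails and M ≥ 10. We prove 5^r ≥ 40r^5 + 10r for all r ≥ 10.
Base step (r = 10): 5^r = 9765625 and 40r^5 + 10r = 4000100, so 9765625 ≥ 4000100.
Inductive step: assume the claim holds for r = j, so 5^j ≥ 40j^5 + 10j.
Then 5^(j + 1) = 5·(5^j) ≥ 5·(40j^5 + 10j).
Also, for j ≥ 10 we have 5·(40j^5 + 10j) ≥ 40(j+1)^5 + 10(j+1), since 5·(40j^5 + 10j) − (40(j+1)^5 + 10(j+1)) = 160j^5 - 200j^4 - 400j^3 - 400j^2 - 160j - 50, which is nonnegative for all j ≥ 10.
Combining, 5^(j + 1) ≥ 40(j+1)^5 + 10(j+1).
By the principle of mathematical induction, the result holds for all r ≥ 10.
Hence the smallest such M is 10.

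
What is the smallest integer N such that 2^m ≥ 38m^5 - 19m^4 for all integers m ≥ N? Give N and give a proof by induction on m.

N = 30

At m = 29: 536870912 < 765985323, so the inequality fails and N ≥ 30. We prove 2^m ≥ 38m^5 - 19m^4 for all m ≥ 30.
Base step (m = 30): 2^m = 1073741824 and 38m^5 - 19m^4 = 908010000, so 1073741824 ≥ 908010000.
Inductive step: assume the claim holds for m = k, so 2^k ≥ 38k^5 - 19k^4.
Then 2^(k + 1) = 2·(2^k) ≥ 2·(38k^5 - 19k^4).
Also, for k ≥ 30 we have 2·(38k^5 - 19k^4) ≥ 38(k+1)^5 - 19(k+1)^4, since 2·(38k^5 - 19k^4) − (38(k+1)^5 - 19(k+1)^4) = 38k^5 - 209k^4 - 304k^3 - 266k^2 - 114k - 19, which is nonnegative for all k ≥ 30.
Combining, 2^(k + 1) ≥ 38(k+1)^5 - 19(k+1)^4.
Hence, by induction on m, the claim holds for every m ≥ 30.
Hence the smallest such N is 30.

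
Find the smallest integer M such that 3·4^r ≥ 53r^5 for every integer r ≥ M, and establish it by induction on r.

At r = 10: 3145728 < 5300000, so the inequality fails and M ≥ 11. We prove 3·4^r ≥ 53r^5 for all r ≥ 11.
When r = 11: 3·4^r = 12582912 and 53r^5 = 8535703, so 12582912 ≥ 8535703.
Inductive step: assume the claim holds for r = k, so 3·4^k ≥ 53k^5.
Then 3·4^(k + 1) = 4·(3·4^k) ≥ 4·(53k^5).
Also, for k ≥ 11 we have 4·(53k^5) ≥ 53(k+1)^5, since 4 ≥ (1 + 1/k)^5 for all k ≥ 11.
Combining, 3·4^(k + 1) ≥ 53(k+1)^5.
This completes the induction.
Hence the smallest such M is 11.

M = 11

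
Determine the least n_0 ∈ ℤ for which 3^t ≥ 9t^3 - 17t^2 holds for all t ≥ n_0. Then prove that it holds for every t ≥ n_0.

At t = 7: 2187 < 2254, so the inequality fails and n_0 ≥ 8. We prove 3^t ≥ 9t^3 - 17t^2 for all t ≥ 8.
Base case (t = 8): 3^t = 6561 and 9t^3 - 17t^2 = 3520, so 6561 ≥ 3520.
Suppose the result is true for t = p, so 3^p ≥ 9p^3 - 17p^2.
Then 3^(p + 1) = 3·(3^p) ≥ 3·(9p^3 - 17p^2).
Also, for p ≥ 8 we have 3·(9p^3 - 17p^2) ≥ 9(p+1)^3 - 17(p+1)^2, since 3·(9p^3 - 17p^2) − (9(p+1)^3 - 17(p+1)^2) = 18p^3 - 61p^2 + 7p + 8, which is nonnegative for all p ≥ 8.
Combining, 3^(p + 1) ≥ 9(p+1)^3 - 17(p+1)^2.
By the principle of mathematical induction, the result holds for all t ≥ 8.
Hence the smallest such n_0 is 8.

n_0 = 8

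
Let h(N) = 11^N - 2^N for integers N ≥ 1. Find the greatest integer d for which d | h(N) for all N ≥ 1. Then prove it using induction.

d = 9

Computing the first values: h(1) = 9 and h(2) = 117; gcd(9, 117) = 9, so d ≤ 9.
We prove 9 | 11^N - 2^N for all N ≥ 1 by induction on N.
Base case (N = 1): h(1) = 9 = 9·(1), so 9 | h(1).
Inductive step: assume the claim holds for N = r, i.e. 9 | h(r). Then
11^{r+1} − 2^{r+1} = 11·11^r − 2·2^r = 11·(11^r − 2^r) + (9)·2^r. The first term is divisible by 9 by the inductive hypothesis, and the second term (9)·2^r is divisible by 9 since 9 | 9. Hence 9 | h(r+1).
By the principle of mathematical induction, the result holds for all N ≥ 1.
Therefore the largest such d is 9.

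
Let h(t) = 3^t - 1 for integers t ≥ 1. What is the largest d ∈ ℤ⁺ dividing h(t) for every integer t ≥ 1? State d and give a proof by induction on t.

d = 2

Computing the first values: h(1) = 2 and h(2) = 8; gcd(2, 8) = 2, so d ≤ 2.
We prove 2 | 3^t - 1 for all t ≥ 1 by induction on t.
For the base case t = 1: h(1) = 2 = 2·(1), so 2 | h(1).
Inductive step: suppose the statement holds for some m ≥ 1, i.e. 2 | h(m). Then
3^{m+1} − 1^{m+1} = 3·3^m − 1·1^m = 3·(3^m − 1^m) + (2)·1^m. The first term is divisible by 2 by the inductive hypothesis, and the second term (2)·1^m is divisible by 2 since 2 | 2. Hence 2 | h(m+1).
By induction, the statement is established for all t ≥ 1.
Therefore the largest such d is 2.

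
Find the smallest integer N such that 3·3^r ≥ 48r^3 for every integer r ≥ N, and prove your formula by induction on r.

N = 9

At r = 8: 19683 < 24576, so the inequality fails and N ≥ 9. We prove 3·3^r ≥ 48r^3 for all r ≥ 9.
When r = 9: 3·3^r = 59049 and 48r^3 = 34992, so 59049 ≥ 34992.
Suppose the result is true for r = i, so 3·3^i ≥ 48i^3.
Then 3·3^(i + 1) = 3·(3·3^i) ≥ 3·(48i^3).
Also, for i ≥ 9 we have 3·(48i^3) ≥ 48(i+1)^3, since 3 ≥ (1 + 1/i)^3 for all i ≥ 9.
Combining, 3·3^(i + 1) ≥ 48(i+1)^3.
This completes the induction.
Hence the smallest such N is 9.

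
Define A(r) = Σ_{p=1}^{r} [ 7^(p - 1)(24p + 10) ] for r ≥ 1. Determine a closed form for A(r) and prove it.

We claim A(r) = 7^r(4r + 1) - 1 for all r ≥ 1.
Base case (r = 1): A(1) = 34, and the closed form gives 34. They agree.
For the inductive step, assume it holds for an arbitrary p ≥ 1, so A(p) = 7^p(4p + 1) - 1.
Then A(p+1) = A(p) + (7^p(24p + 34)) = (7^p(4p + 1) - 1) + (7^p(24p + 34)).
Simplifying, A(p+1) = 28·7^p·p + 35·7^p - 1 = 7^(p+1)(4(p+1) + 1) - 1,
which is the closed form with r = p+1.
By induction, the statement is established for all r ≥ 1.

A(r) = 7^r(4r + 1) - 1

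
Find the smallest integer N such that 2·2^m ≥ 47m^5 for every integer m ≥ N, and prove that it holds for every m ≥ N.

At m = 28: 536870912 < 808887296, so the inequality fails and N ≥ 29. We prove 2·2^m ≥ 47m^5 for all m ≥ 29.
When m = 29: 2·2^m = 1073741824 and 47m^5 = 964024003, so 1073741824 ≥ 964024003.
Inductive step: suppose the statement holds for some k ≥ 29, so 2·2^k ≥ 47k^5.
Then 2·2^(k + 1) = 2·(2·2^k) ≥ 2·(47k^5).
Also, for k ≥ 29 we have 2·(47k^5) ≥ 47(k+1)^5, since 2 ≥ (1 + 1/k)^5 for all k ≥ 29.
Combining, 2·2^(k + 1) ≥ 47(k+1)^5.
Hence, by induction on m, the claim holds for every m ≥ 29.
Hence the smallest such N is 29.

N = 29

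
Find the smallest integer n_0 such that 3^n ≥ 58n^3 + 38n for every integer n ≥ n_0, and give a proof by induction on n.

n_0 = 10

At n = 9: 19683 < 42624, so the inequality fails and n_0 ≥ 10. We prove 3^n ≥ 58n^3 + 38n for all n ≥ 10.
Base case (n = 10): 3^n = 59049 and 58n^3 + 38n = 58380, so 59049 ≥ 58380.
Suppose the result is true for n = i, so 3^i ≥ 58i^3 + 38i.
Then 3^(i + 1) = 3·(3^i) ≥ 3·(58i^3 + 38i).
Also, for i ≥ 10 we have 3·(58i^3 + 38i) ≥ 58(i+1)^3 + 38(i+1), since 3·(58i^3 + 38i) − (58(i+1)^3 + 38(i+1)) = 116i^3 - 174i^2 - 98i - 96, which is nonnegative for all i ≥ 10.
Combining, 3^(i + 1) ≥ 58(i+1)^3 + 38(i+1).
By induction, the statement is established for all n ≥ 10.
Hence the smallest such n_0 is 10.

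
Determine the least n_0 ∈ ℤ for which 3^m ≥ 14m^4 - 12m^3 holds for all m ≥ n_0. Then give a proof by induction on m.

At m = 11: 177147 < 189002, so the inequality fails and n_0 ≥ 12. We prove 3^m ≥ 14m^4 - 12m^3 for all m ≥ 12.
Base case (m = 12): 3^m = 531441 and 14m^4 - 12m^3 = 269568, so 531441 ≥ 269568.
Inductive step: suppose the statement holds for some p ≥ 12, so 3^p ≥ 14p^4 - 12p^3.
Then 3^(p + 1) = 3·(3^p) ≥ 3·(14p^4 - 12p^3).
Also, for p ≥ 12 we have 3·(14p^4 - 12p^3) ≥ 14(p+1)^4 - 12(p+1)^3, since 3·(14p^4 - 12p^3) − (14(p+1)^4 - 12(p+1)^3) = 28p^4 - 80p^3 - 48p^2 - 20p - 2, which is nonnegative for all p ≥ 12.
Combining, 3^(p + 1) ≥ 14(p+1)^4 - 12(p+1)^3.
Hence, by induction on m, the claim holds for every m ≥ 12.
Hence the smallest such n_0 is 12.

n_0 = 12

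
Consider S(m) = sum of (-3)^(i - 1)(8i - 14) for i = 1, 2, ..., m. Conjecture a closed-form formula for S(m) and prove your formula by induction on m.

We claim S(m) = (-3)^m(-2m + 3) - 3 for all m ≥ 1.
For the base case m = 1: S(1) = -6, and the closed form gives -6. They agree.
Suppose the result is true for m = i, so S(i) = (-3)^i(-2i + 3) - 3.
Then S(i+1) = S(i) + ((-3)^i(8i - 6)) = ((-3)^i(-2i + 3) - 3) + ((-3)^i(8i - 6)).
Simplifying, S(i+1) = 6(-3)^i·i - 3(-3)^i - 3 = (-3)^(i+1)(-2(i+1) + 3) - 3,
which is the closed form with m = i+1.
Hence, by induction on m, the claim holds for every m ≥ 1.

S(m) = (-3)^m(-2m + 3) - 3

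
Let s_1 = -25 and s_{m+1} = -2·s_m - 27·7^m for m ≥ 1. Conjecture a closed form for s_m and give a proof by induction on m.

s_m = -(-2)^(m + 1) - 3·7^m

Computing the first terms: s_1 = -25, s_2 = -139, s_3 = -1045. This suggests s_m = -(-2)^(m + 1) - 3·7^m.
Base case (m = 1): the formula gives -25 = -25 = s_1.
For the inductive step, assume it holds for an arbitrary r ≥ 1, so s_r = -(-2)^(r + 1) - 3·7^r.
Then s_{r+1} = -2·s_r - 27·7^r = -2·(-(-2)^(r + 1) - 3·7^r) - 27·7^r = -(-2)^(r + 2) - 3·7^(r + 1) = -(-2)^((r+1) + 1) - 3·7^(r+1),
which is the claimed formula at m = r+1.
By the principle of mathematical induction, the result holds for all m ≥ 1.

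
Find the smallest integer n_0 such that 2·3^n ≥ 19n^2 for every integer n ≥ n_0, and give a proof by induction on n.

At n = 4: 162 < 304, so the inequality fails and n_0 ≥ 5. We prove 2·3^n ≥ 19n^2 for all n ≥ 5.
Base case (n = 5): 2·3^n = 486 and 19n^2 = 475, so 486 ≥ 475.
Inductive step: suppose the statement holds for some j ≥ 5, so 2·3^j ≥ 19j^2.
Then 2·3^(j + 1) = 3·(2·3^j) ≥ 3·(19j^2).
Also, for j ≥ 5 we have 3·(19j^2) ≥ 19(j+1)^2, since 3 ≥ (1 + 1/j)^2 for all j ≥ 5.
Combining, 2·3^(j + 1) ≥ 19(j+1)^2.
This completes the induction.
Hence the smallest such n_0 is 5.

n_0 = 5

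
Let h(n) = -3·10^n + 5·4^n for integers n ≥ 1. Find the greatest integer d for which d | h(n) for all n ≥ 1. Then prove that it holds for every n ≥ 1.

Computing the first values: h(1) = -10 and h(2) = -220; gcd(-10, -220) = 10, so d ≤ 10.
We prove 10 | -3·10^n + 5·4^n for all n ≥ 1 by induction on n.
Base step (n = 1): h(1) = -10 = 10·(-1), so 10 | h(1).
Inductive step: suppose the statement holds for some r ≥ 1, i.e. 10 | h(r). Then
h(r+1) − 10·h(r) = (-3·10^(r+1) + 5·4^(r+1)) − 10·(-3·10^r + 5·4^r) = (5)·4^r·(4 − 10) = (-30)·4^r. Since 10 | h(r) by the inductive hypothesis, 10 | 10·h(r); and 10 | -30 since -30 = 10·-3. Therefore 10 | h(r+1).
By the principle of mathematical induction, the result holds for all n ≥ 1.
Therefore the largest such d is 10.

d = 10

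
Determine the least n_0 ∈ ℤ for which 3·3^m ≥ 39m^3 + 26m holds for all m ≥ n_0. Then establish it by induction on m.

n_0 = 9

At m = 8: 19683 < 20176, so the inequality fails and n_0 ≥ 9. We prove 3·3^m ≥ 39m^3 + 26m for all m ≥ 9.
For the base case m = 9: 3·3^m = 59049 and 39m^3 + 26m = 28665, so 59049 ≥ 28665.
Inductive step: assume the claim holds for m = i, so 3·3^i ≥ 39i^3 + 26i.
Then 3·3^(i + 1) = 3·(3·3^i) ≥ 3·(39i^3 + 26i).
Also, for i ≥ 9 we have 3·(39i^3 + 26i) ≥ 39(i+1)^3 + 26(i+1), since 3·(39i^3 + 26i) − (39(i+1)^3 + 26(i+1)) = 78i^3 - 117i^2 - 65i - 65, which is nonnegative for all i ≥ 9.
Combining, 3·3^(i + 1) ≥ 39(i+1)^3 + 26(i+1).
By the principle of mathematical induction, the result holds for all m ≥ 9.
Hence the smallest such n_0 is 9.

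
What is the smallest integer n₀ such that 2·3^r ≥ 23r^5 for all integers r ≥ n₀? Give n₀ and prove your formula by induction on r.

At r = 14: 9565938 < 12369952, so the inequality fails and n₀ ≥ 15. We prove 2·3^r ≥ 23r^5 for all r ≥ 15.
For the base case r = 15: 2·3^r = 28697814 and 23r^5 = 17465625, so 28697814 ≥ 17465625.
Inductive step: assume the claim holds for r = j, so 2·3^j ≥ 23j^5.
Then 2·3^(j + 1) = 3·(2·3^j) ≥ 3·(23j^5).
Also, for j ≥ 15 we have 3·(23j^5) ≥ 23(j+1)^5, since 3 ≥ (1 + 1/j)^5 for all j ≥ 15.
Combining, 2·3^(j + 1) ≥ 23(j+1)^5.
By induction, the statement is established for all r ≥ 15.
Hence the smallest such n₀ is 15.

n₀ = 15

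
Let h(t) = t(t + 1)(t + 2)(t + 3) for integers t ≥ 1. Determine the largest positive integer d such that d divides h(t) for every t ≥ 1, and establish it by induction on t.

d = 24

Computing the first values: h(1) = 24 and h(2) = 120; gcd(24, 120) = 24, so d ≤ 24.
We prove 24 | t(t + 1)(t + 2)(t + 3) for all t ≥ 1 by induction on t.
For the base case t = 1: h(1) = 24 = 24·(1), so 24 | h(1).
For the inductive step, assume it holds for an arbitrary r ≥ 1, i.e. 24 | h(r). Then
h(r+1) − h(r) = (r+1)·(r+2)·(r+3)·(r+4) − r·(r+1)·(r+2)·(r+3) = (r+1)·(r+2)·(r+3)·[(r+4) − r] = 4·(r+1)·(r+2)·(r+3). The product of 3 consecutive integers is divisible by (3)! = 6, so h(r+1) − h(r) is divisible by 4·6 = 24. By the inductive hypothesis 24 | h(r), hence 24 | h(r+1).
By the principle of mathematical induction, the result holds for all t ≥ 1.
Therefore the largest such d is 24.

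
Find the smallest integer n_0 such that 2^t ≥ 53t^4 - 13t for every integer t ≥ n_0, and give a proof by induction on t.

At t = 24: 16777216 < 17583816, so the inequality fails and n_0 ≥ 25. We prove 2^t ≥ 53t^4 - 13t for all t ≥ 25.
When t = 25: 2^t = 33554432 and 53t^4 - 13t = 20702800, so 33554432 ≥ 20702800.
Inductive step: assume the claim holds for t = m, so 2^m ≥ 53m^4 - 13m.
Then 2^(m + 1) = 2·(2^m) ≥ 2·(53m^4 - 13m).
Also, for m ≥ 25 we have 2·(53m^4 - 13m) ≥ 53(m+1)^4 - 13(m+1), since 2·(53m^4 - 13m) − (53(m+1)^4 - 13(m+1)) = 53m^4 - 212m^3 - 318m^2 - 225m - 40, which is nonnegative for all m ≥ 25.
Combining, 2^(m + 1) ≥ 53(m+1)^4 - 13(m+1).
By the principle of mathematical induction, the result holds for all t ≥ 25.
Hence the smallest such n_0 is 25.

n_0 = 25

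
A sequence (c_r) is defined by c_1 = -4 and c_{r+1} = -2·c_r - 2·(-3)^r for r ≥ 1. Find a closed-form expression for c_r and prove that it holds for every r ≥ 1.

Computing the first terms: c_1 = -4, c_2 = 14, c_3 = -46. This suggests c_r = -(-2)^r + 2(-3)^r.
Base case (r = 1): the formula gives -4 = -4 = c_1.
For the inductive step, assume it holds for an arbitrary i ≥ 1, so c_i = -(-2)^i + 2(-3)^i.
Then c_{i+1} = -2·c_i - 2·(-3)^i = -2·(-(-2)^i + 2(-3)^i) - 2·(-3)^i = -(-2)^(i + 1) + 2(-3)^(i + 1),
which is the claimed formula at r = i+1.
By the principle of mathematical induction, the result holds for all r ≥ 1.

c_r = -(-2)^r + 2(-3)^r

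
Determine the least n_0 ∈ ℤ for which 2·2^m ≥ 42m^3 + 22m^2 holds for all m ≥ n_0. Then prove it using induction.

n_0 = 17

At m = 16: 131072 < 177664, so the inequality fails and n_0 ≥ 17. We prove 2·2^m ≥ 42m^3 + 22m^2 for all m ≥ 17.
Base step (m = 17): 2·2^m = 262144 and 42m^3 + 22m^2 = 212704, so 262144 ≥ 212704.
Inductive step: assume the claim holds for m = i, so 2·2^i ≥ 42i^3 + 22i^2.
Then 2·2^(i + 1) = 2·(2·2^i) ≥ 2·(42i^3 + 22i^2).
Also, for i ≥ 17 we have 2·(42i^3 + 22i^2) ≥ 42(i+1)^3 + 22(i+1)^2, since 2·(42i^3 + 22i^2) − (42(i+1)^3 + 22(i+1)^2) = 42i^3 - 104i^2 - 170i - 64, which is nonnegative for all i ≥ 17.
Combining, 2·2^(i + 1) ≥ 42(i+1)^3 + 22(i+1)^2.
Hence, by induction on m, the claim holds for every m ≥ 17.
Hence the smallest such n_0 is 17.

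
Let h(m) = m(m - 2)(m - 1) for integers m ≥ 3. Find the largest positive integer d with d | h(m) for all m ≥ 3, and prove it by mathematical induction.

d = 6

Computing the first values: h(3) = 6 and h(4) = 24; gcd(6, 24) = 6, so d ≤ 6.
We prove 6 | m(m - 2)(m - 1) for all m ≥ 3 by induction on m.
Base case (m = 3): h(3) = 6 = 6·(1), so 6 | h(3).
For the inductive step, assume it holds for an arbitrary j ≥ 3, i.e. 6 | h(j). Then
h(j+1) − h(j) = (j-1)·j·(j+1) − (j-2)·(j-1)·j = (j-1)·j·[(j+1) − (j-2)] = 3·(j-1)·j. The product of 2 consecutive integers is divisible by (2)! = 2, so h(j+1) − h(j) is divisible by 3·2 = 6. By the inductive hypothesis 6 | h(j), hence 6 | h(j+1).
Hence, by induction on m, the claim holds for every m ≥ 3.
Therefore the largest such d is 6.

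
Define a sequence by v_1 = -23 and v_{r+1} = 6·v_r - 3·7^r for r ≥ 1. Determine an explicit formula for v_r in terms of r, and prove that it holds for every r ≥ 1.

v_r = -2·6^(r - 1) - 3·7^r

Computing the first terms: v_1 = -23, v_2 = -159, v_3 = -1101. This suggests v_r = -2·6^(r - 1) - 3·7^r.
Base step (r = 1): the formula gives -23 = -23 = v_1.
For the inductive step, assume it holds for an arbitrary j ≥ 1, so v_j = -2·6^(j - 1) - 3·7^j.
Then v_{j+1} = 6·v_j - 3·7^j = 6·(-2·6^(j - 1) - 3·7^j) - 3·7^j = -2·6^j - 3·7^(j + 1) = -2·6^((j+1) - 1) - 3·7^(j+1),
which is the claimed formula at r = j+1.
By the principle of mathematical induction, the result holds for all r ≥ 1.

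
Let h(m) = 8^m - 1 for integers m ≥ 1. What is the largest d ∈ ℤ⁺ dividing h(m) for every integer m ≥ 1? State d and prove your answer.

Computing the first values: h(1) = 7 and h(2) = 63; gcd(7, 63) = 7, so d ≤ 7.
We prove 7 | 8^m - 1 for all m ≥ 1 by induction on m.
When m = 1: h(1) = 7 = 7·(1), so 7 | h(1).
For the inductive step, assume it holds for an arbitrary p ≥ 1, i.e. 7 | h(p). Then
8^{p+1} − 1^{p+1} = 8·8^p − 1·1^p = 8·(8^p − 1^p) + (7)·1^p. The first term is divisible by 7 by the inductive hypothesis, and the second term (7)·1^p is divisible by 7 since 7 | 7. Hence 7 | h(p+1).
By induction, the statement is established for all m ≥ 1.
Therefore the largest such d is 7.

d = 7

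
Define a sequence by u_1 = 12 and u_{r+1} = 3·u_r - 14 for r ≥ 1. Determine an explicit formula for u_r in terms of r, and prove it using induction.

Computing the first terms: u_1 = 12, u_2 = 22, u_3 = 52. This suggests u_r = 5·3^(r - 1) + 7.
When r = 1: the formula gives 12 = 12 = u_1.
For the inductive step, assume it holds for an arbitrary i ≥ 1, so u_i = 5·3^(i - 1) + 7.
Then u_{i+1} = 3·u_i - 14 = 3·(5·3^(i - 1) + 7) - 14 = 5·3^i + 7 = 5·3^((i+1) - 1) + 7,
which is the claimed formula at r = i+1.
By induction, the statement is established for all r ≥ 1.

u_r = 5·3^(r - 1) + 7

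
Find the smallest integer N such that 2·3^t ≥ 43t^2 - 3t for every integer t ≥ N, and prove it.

At t = 6: 1458 < 1530, so the inequality fails and N ≥ 7. We prove 2·3^t ≥ 43t^2 - 3t for all t ≥ 7.
When t = 7: 2·3^t = 4374 and 43t^2 - 3t = 2086, so 4374 ≥ 2086.
Suppose the result is true for t = j, so 2·3^j ≥ 43j^2 - 3j.
Then 2·3^(j + 1) = 3·(2·3^j) ≥ 3·(43j^2 - 3j).
Also, for j ≥ 7 we have 3·(43j^2 - 3j) ≥ 43(j+1)^2 - 3(j+1), since 3·(43j^2 - 3j) − (43(j+1)^2 - 3(j+1)) = 86j^2 - 92j - 40, which is nonnegative for all j ≥ 7.
Combining, 2·3^(j + 1) ≥ 43(j+1)^2 - 3(j+1).
Hence, by induction on t, the claim holds for every t ≥ 7.
Hence the smallest such N is 7.

N = 7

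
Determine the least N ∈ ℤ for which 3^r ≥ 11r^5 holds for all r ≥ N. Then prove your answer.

N = 15

At r = 14: 4782969 < 5916064, so the inequality fails and N ≥ 15. We prove 3^r ≥ 11r^5 for all r ≥ 15.
Base step (r = 15): 3^r = 14348907 and 11r^5 = 8353125, so 14348907 ≥ 8353125.
Inductive step: suppose the statement holds for some m ≥ 15, so 3^m ≥ 11m^5.
Then 3^(m + 1) = 3·(3^m) ≥ 3·(11m^5).
Also, for m ≥ 15 we have 3·(11m^5) ≥ 11(m+1)^5, since 3 ≥ (1 + 1/m)^5 for all m ≥ 15.
Combining, 3^(m + 1) ≥ 11(m+1)^5.
By induction, the statement is established for all r ≥ 15.
Hence the smallest such N is 15.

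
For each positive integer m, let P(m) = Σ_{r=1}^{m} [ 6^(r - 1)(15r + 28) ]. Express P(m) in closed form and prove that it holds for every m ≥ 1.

P(m) = 6^m(3m + 5) - 5

We claim P(m) = 6^m(3m + 5) - 5 for all m ≥ 1.
Base step (m = 1): P(1) = 43, and the closed form gives 43. They agree.
Suppose the result is true for m = r, so P(r) = 6^r(3r + 5) - 5.
Then P(r+1) = P(r) + (6^r(15r + 43)) = (6^r(3r + 5) - 5) + (6^r(15r + 43)).
Simplifying, P(r+1) = 18·6^r·r + 48·6^r - 5 = 6^(r+1)(3(r+1) + 5) - 5,
which is the closed form with m = r+1.
Hence, by induction on m, the claim holds for every m ≥ 1.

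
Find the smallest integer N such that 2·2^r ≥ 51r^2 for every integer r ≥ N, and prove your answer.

At r = 11: 4096 < 6171, so the inequality fails and N ≥ 12. We prove 2·2^r ≥ 51r^2 for all r ≥ 12.
When r = 12: 2·2^r = 8192 and 51r^2 = 7344, so 8192 ≥ 7344.
Inductive step: assume the claim holds for r = i, so 2·2^i ≥ 51i^2.
Then 2·2^(i + 1) = 2·(2·2^i) ≥ 2·(51i^2).
Also, for i ≥ 12 we have 2·(51i^2) ≥ 51(i+1)^2, since 2 ≥ (1 + 1/i)^2 for all i ≥ 12.
Combining, 2·2^(i + 1) ≥ 51(i+1)^2.
Hence, by induction on r, the claim holds for every r ≥ 12.
Hence the smallest such N is 12.

N = 12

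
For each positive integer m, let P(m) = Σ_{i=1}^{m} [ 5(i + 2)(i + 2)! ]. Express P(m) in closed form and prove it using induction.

P(m) = 5(m + 3)! - 30

We claim P(m) = 5(m + 3)! - 30 for all m ≥ 1.
For the base case m = 1: P(1) = 90, and the closed form gives 90. They agree.
Suppose the result is true for m = i, so P(i) = 5(i + 3)! - 30.
Then P(i+1) = P(i) + (5(i + 3)(i + 3)!) = (5(i + 3)! - 30) + (5(i + 3)(i + 3)!).
Simplifying, P(i+1) = 5((i+1) + 3)! - 30,
which is the closed form with m = i+1.
Hence, by induction on m, the claim holds for every m ≥ 1.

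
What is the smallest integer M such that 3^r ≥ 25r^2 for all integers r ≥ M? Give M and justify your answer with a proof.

M = 7

At r = 6: 729 < 900, so the inequality fails and M ≥ 7. We prove 3^r ≥ 25r^2 for all r ≥ 7.
Base step (r = 7): 3^r = 2187 and 25r^2 = 1225, so 2187 ≥ 1225.
Inductive step: suppose the statement holds for some k ≥ 7, so 3^k ≥ 25k^2.
Then 3^(k + 1) = 3·(3^k) ≥ 3·(25k^2).
Also, for k ≥ 7 we have 3·(25k^2) ≥ 25(k+1)^2, since 3 ≥ (1 + 1/k)^2 for all k ≥ 7.
Combining, 3^(k + 1) ≥ 25(k+1)^2.
Hence, by induction on r, the claim holds for every r ≥ 7.
Hence the smallest such M is 7.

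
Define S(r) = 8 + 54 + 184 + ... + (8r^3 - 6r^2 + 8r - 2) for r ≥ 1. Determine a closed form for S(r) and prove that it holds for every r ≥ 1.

We claim S(r) = r(2r^3 + 2r^2 + 3r + 1) for all r ≥ 1.
For the base case r = 1: S(1) = 8, and the closed form gives 8. They agree.
Inductive step: assume the claim holds for r = k, so S(k) = k(2k^3 + 2k^2 + 3k + 1).
Then S(k+1) = S(k) + (8k^3 + 18k^2 + 20k + 8) = (k(2k^3 + 2k^2 + 3k + 1)) + (8k^3 + 18k^2 + 20k + 8).
Simplifying, S(k+1) = (k + 1)(2k^3 + 8k^2 + 13k + 8) = (k+1)(2(k+1)^3 + 2(k+1)^2 + 3(k+1) + 1),
which is the closed form with r = k+1.
By induction, the statement is established for all r ≥ 1.

S(r) = r(2r^3 + 2r^2 + 3r + 1)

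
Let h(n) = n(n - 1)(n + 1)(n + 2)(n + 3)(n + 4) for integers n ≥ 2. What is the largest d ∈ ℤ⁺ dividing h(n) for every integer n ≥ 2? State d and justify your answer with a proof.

d = 720

Computing the first values: h(2) = 720 and h(3) = 5040; gcd(720, 5040) = 720, so d ≤ 720.
We prove 720 | n(n - 1)(n + 1)(n + 2)(n + 3)(n + 4) for all n ≥ 2 by induction on n.
When n = 2: h(2) = 720 = 720·(1), so 720 | h(2).
Inductive step: suppose the statement holds for some k ≥ 2, i.e. 720 | h(k). Then
h(k+1) − h(k) = k·(k+1)·(k+2)·(k+3)·(k+4)·(k+5) − (k-1)·k·(k+1)·(k+2)·(k+3)·(k+4) = k·(k+1)·(k+2)·(k+3)·(k+4)·[(k+5) − (k-1)] = 6·k·(k+1)·(k+2)·(k+3)·(k+4). The product of 5 consecutive integers is divisible by (5)! = 120, so h(k+1) − h(k) is divisible by 6·120 = 720. By the inductive hypothesis 720 | h(k), hence 720 | h(k+1).
Hence, by induction on n, the claim holds for every n ≥ 2.
Therefore the largest such d is 720.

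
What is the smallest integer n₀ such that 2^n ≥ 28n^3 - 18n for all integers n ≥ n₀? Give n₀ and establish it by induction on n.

n₀ = 18

At n = 17: 131072 < 137258, so the inequality fails and n₀ ≥ 18. We prove 2^n ≥ 28n^3 - 18n for all n ≥ 18.
Base step (n = 18): 2^n = 262144 and 28n^3 - 18n = 162972, so 262144 ≥ 162972.
Inductive step: suppose the statement holds for some j ≥ 18, so 2^j ≥ 28j^3 - 18j.
Then 2^(j + 1) = 2·(2^j) ≥ 2·(28j^3 - 18j).
Also, for j ≥ 18 we have 2·(28j^3 - 18j) ≥ 28(j+1)^3 - 18(j+1), since 2·(28j^3 - 18j) − (28(j+1)^3 - 18(j+1)) = 28j^3 - 84j^2 - 102j - 10, which is nonnegative for all j ≥ 18.
Combining, 2^(j + 1) ≥ 28(j+1)^3 - 18(j+1).
By the principle of mathematical induction, the result holds for all n ≥ 18.
Hence the smallest such n₀ is 18.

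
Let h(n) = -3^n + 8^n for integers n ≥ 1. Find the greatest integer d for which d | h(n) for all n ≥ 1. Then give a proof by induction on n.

d = 5

Computing the first values: h(1) = 5 and h(2) = 55; gcd(5, 55) = 5, so d ≤ 5.
We prove 5 | -3^n + 8^n for all n ≥ 1 by induction on n.
For the base case n = 1: h(1) = 5 = 5·(1), so 5 | h(1).
Inductive step: assume the claim holds for n = j, i.e. 5 | h(j). Then
8^{j+1} − 3^{j+1} = 8·8^j − 3·3^j = 8·(8^j − 3^j) + (5)·3^j. The first term is divisible by 5 by the inductive hypothesis, and the second term (5)·3^j is divisible by 5 since 5 | 5. Hence 5 | h(j+1).
Hence, by induction on n, the claim holds for every n ≥ 1.
Therefore the largest such d is 5.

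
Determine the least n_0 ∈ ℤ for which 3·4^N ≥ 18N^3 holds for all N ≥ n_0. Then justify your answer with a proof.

n_0 = 5

At N = 4: 768 < 1152, so the inequality fails and n_0 ≥ 5. We prove 3·4^N ≥ 18N^3 for all N ≥ 5.
Base step (N = 5): 3·4^N = 3072 and 18N^3 = 2250, so 3072 ≥ 2250.
Suppose the result is true for N = j, so 3·4^j ≥ 18j^3.
Then 3·4^(j + 1) = 4·(3·4^j) ≥ 4·(18j^3).
Also, for j ≥ 5 we have 4·(18j^3) ≥ 18(j+1)^3, since 4 ≥ (1 + 1/j)^3 for all j ≥ 5.
Combining, 3·4^(j + 1) ≥ 18(j+1)^3.
By induction, the statement is established for all N ≥ 5.
Hence the smallest such n_0 is 5.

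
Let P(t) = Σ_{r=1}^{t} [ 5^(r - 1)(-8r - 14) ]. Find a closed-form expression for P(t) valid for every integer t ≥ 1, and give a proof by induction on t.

We claim P(t) = -5^t(2t + 3) + 3 for all t ≥ 1.
For the base case t = 1: P(1) = -22, and the closed form gives -22. They agree.
Suppose the result is true for t = r, so P(r) = -5^r(2r + 3) + 3.
Then P(r+1) = P(r) + (5^r(-8r - 22)) = (-5^r(2r + 3) + 3) + (5^r(-8r - 22)).
Simplifying, P(r+1) = -10·5^r·r - 25·5^r + 3 = -5^(r+1)(2(r+1) + 3) + 3,
which is the closed form with t = r+1.
Hence, by induction on t, the claim holds for every t ≥ 1.

P(t) = -5^t(2t + 3) + 3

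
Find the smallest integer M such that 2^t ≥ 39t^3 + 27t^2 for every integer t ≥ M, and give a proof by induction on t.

At t = 17: 131072 < 199410, so the inequality fails and M ≥ 18. We prove 2^t ≥ 39t^3 + 27t^2 for all t ≥ 18.
When t = 18: 2^t = 262144 and 39t^3 + 27t^2 = 236196, so 262144 ≥ 236196.
Suppose the result is true for t = k, so 2^k ≥ 39k^3 + 27k^2.
Then 2^(k + 1) = 2·(2^k) ≥ 2·(39k^3 + 27k^2).
Also, for k ≥ 18 we have 2·(39k^3 + 27k^2) ≥ 39(k+1)^3 + 27(k+1)^2, since 2·(39k^3 + 27k^2) − (39(k+1)^3 + 27(k+1)^2) = 39k^3 - 90k^2 - 171k - 66, which is nonnegative for all k ≥ 18.
Combining, 2^(k + 1) ≥ 39(k+1)^3 + 27(k+1)^2.
By the principle of mathematical induction, the result holds for all t ≥ 18.
Hence the smallest such M is 18.

M = 18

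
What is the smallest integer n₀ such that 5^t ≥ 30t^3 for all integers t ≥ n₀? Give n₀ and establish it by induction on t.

n₀ = 6

At t = 5: 3125 < 3750, so the inequality fails and n₀ ≥ 6. We prove 5^t ≥ 30t^3 for all t ≥ 6.
Base step (t = 6): 5^t = 15625 and 30t^3 = 6480, so 15625 ≥ 6480.
Suppose the result is true for t = r, so 5^r ≥ 30r^3.
Then 5^(r + 1) = 5·(5^r) ≥ 5·(30r^3).
Also, for r ≥ 6 we have 5·(30r^3) ≥ 30(r+1)^3, since 5 ≥ (1 + 1/r)^3 for all r ≥ 6.
Combining, 5^(r + 1) ≥ 30(r+1)^3.
By the principle of mathematical induction, the result holds for all t ≥ 6.
Hence the smallest such n₀ is 6.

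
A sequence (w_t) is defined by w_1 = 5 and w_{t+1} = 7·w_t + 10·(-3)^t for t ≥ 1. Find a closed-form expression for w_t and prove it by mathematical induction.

w_t = -(-3)^t + 2·7^(t - 1)

Computing the first terms: w_1 = 5, w_2 = 5, w_3 = 125. This suggests w_t = -(-3)^t + 2·7^(t - 1).
For the base case t = 1: the formula gives 5 = 5 = w_1.
For the inductive step, assume it holds for an arbitrary p ≥ 1, so w_p = -(-3)^p + 2·7^(p - 1).
Then w_{p+1} = 7·w_p + 10·(-3)^p = 7·(-(-3)^p + 2·7^(p - 1)) + 10·(-3)^p = -(-3)^(p + 1) + 2·7^p = -(-3)^(p+1) + 2·7^((p+1) - 1),
which is the claimed formula at t = p+1.
By the principle of mathematical induction, the result holds for all t ≥ 1.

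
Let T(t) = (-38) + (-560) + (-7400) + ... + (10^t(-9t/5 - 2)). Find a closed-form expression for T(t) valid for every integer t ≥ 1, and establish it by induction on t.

We claim T(t) = -2·10^t(t + 1) + 2 for all t ≥ 1.
Base step (t = 1): T(1) = -38, and the closed form gives -38. They agree.
Inductive step: suppose the statement holds for some r ≥ 1, so T(r) = -2·10^r(r + 1) + 2.
Then T(r+1) = T(r) + (10^r(-18r - 38)) = (-2·10^r(r + 1) + 2) + (10^r(-18r - 38)).
Simplifying, T(r+1) = -20·10^r·r - 40·10^r + 2 = -2·10^(r+1)((r+1) + 1) + 2,
which is the closed form with t = r+1.
By the principle of mathematical induction, the result holds for all t ≥ 1.

T(t) = -2·10^t(t + 1) + 2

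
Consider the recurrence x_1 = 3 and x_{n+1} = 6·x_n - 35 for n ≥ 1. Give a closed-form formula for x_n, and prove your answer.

x_n = -4·6^(n - 1) + 7

Computing the first terms: x_1 = 3, x_2 = -17, x_3 = -137. This suggests x_n = -4·6^(n - 1) + 7.
Base step (n = 1): the formula gives 3 = 3 = x_1.
Inductive step: assume the claim holds for n = r, so x_r = -4·6^(r - 1) + 7.
Then x_{r+1} = 6·x_r - 35 = 6·(-4·6^(r - 1) + 7) - 35 = -4·6^r + 7 = -4·6^((r+1) - 1) + 7,
which is the claimed formula at n = r+1.
This completes the induction.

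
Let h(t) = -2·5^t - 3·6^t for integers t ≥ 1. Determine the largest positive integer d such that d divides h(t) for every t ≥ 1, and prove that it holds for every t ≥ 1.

Computing the first values: h(1) = -28 and h(2) = -158; gcd(-28, -158) = 2, so d ≤ 2.
We prove 2 | -2·5^t - 3·6^t for all t ≥ 1 by induction on t.
Base step (t = 1): h(1) = -28 = 2·(-14), so 2 | h(1).
For the inductive step, assume it holds for an arbitrary j ≥ 1, i.e. 2 | h(j). Then
h(j+1) − 6·h(j) = (-2·5^(j+1) - 3·6^(j+1)) − 6·(-2·5^j - 3·6^j) = (-2)·5^j·(5 − 6) = (2)·5^j. Since 2 | h(j) by the inductive hypothesis, 2 | 6·h(j); and 2 | 2 since 2 = 2·1. Therefore 2 | h(j+1).
By the principle of mathematical induction, the result holds for all t ≥ 1.
Therefore the largest such d is 2.

d = 2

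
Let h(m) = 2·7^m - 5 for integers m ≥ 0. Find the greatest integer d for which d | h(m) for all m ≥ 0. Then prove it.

Computing the first values: h(0) = -3 and h(1) = 9; gcd(-3, 9) = 3, so d ≤ 3.
We prove 3 | 2·7^m - 5 for all m ≥ 0 by induction on m.
For the base case m = 0: h(0) = -3 = 3·(-1), so 3 | h(0).
For the inductive step, assume it holds for an arbitrary k ≥ 0, i.e. 3 | h(k). Then
h(k+1) = 2·7^(k+1) - 5 = 7·(2·7^k - 5) + 30 = 7·h(k) + 30. The first term is divisible by 3 by the inductive hypothesis, and 30 is divisible by 3. Hence 3 | h(k+1).
By the principle of mathematical induction, the result holds for all m ≥ 0.
Therefore the largest such d is 3.

d = 3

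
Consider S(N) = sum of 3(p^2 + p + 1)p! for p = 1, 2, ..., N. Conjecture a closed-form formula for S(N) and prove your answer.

We claim S(N) = (3N + 3)(N + 1)! - 3 for all N ≥ 1.
Base case (N = 1): S(1) = 9, and the closed form gives 9. They agree.
Suppose the result is true for N = p, so S(p) = (3p + 3)(p + 1)! - 3.
Then S(p+1) = S(p) + (3(p^2 + 3p + 3)(p + 1)!) = ((3p + 3)(p + 1)! - 3) + (3(p^2 + 3p + 3)(p + 1)!).
Simplifying, S(p+1) = (3(p+1) + 3)((p+1) + 1)! - 3,
which is the closed form with N = p+1.
This completes the induction.

S(N) = (3N + 3)(N + 1)! - 3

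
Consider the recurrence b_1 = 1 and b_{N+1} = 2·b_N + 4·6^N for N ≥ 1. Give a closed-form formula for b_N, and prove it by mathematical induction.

b_N = -5·2^(N - 1) + 6^N

Computing the first terms: b_1 = 1, b_2 = 26, b_3 = 196. This suggests b_N = -5·2^(N - 1) + 6^N.
Base step (N = 1): the formula gives 1 = 1 = b_1.
For the inductive step, assume it holds for an arbitrary p ≥ 1, so b_p = -5·2^(p - 1) + 6^p.
Then b_{p+1} = 2·b_p + 4·6^p = 2·(-5·2^(p - 1) + 6^p) + 4·6^p = -5·2^p + 6^(p + 1) = -5·2^((p+1) - 1) + 6^(p+1),
which is the claimed formula at N = p+1.
By induction, the statement is established for all N ≥ 1.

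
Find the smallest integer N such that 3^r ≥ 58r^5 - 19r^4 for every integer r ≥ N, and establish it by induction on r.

At r = 16: 43046721 < 59572224, so the inequality fails and N ≥ 17. We prove 3^r ≥ 58r^5 - 19r^4 for all r ≥ 17.
Base step (r = 17): 3^r = 129140163 and 58r^5 - 19r^4 = 80764807, so 129140163 ≥ 80764807.
Inductive step: assume the claim holds for r = k, so 3^k ≥ 58k^5 - 19k^4.
Then 3^(k + 1) = 3·(3^k) ≥ 3·(58k^5 - 19k^4).
Also, for k ≥ 17 we have 3·(58k^5 - 19k^4) ≥ 58(k+1)^5 - 19(k+1)^4, since 3·(58k^5 - 19k^4) − (58(k+1)^5 - 19(k+1)^4) = 116k^5 - 328k^4 - 504k^3 - 466k^2 - 214k - 39, which is nonnegative for all k ≥ 17.
Combining, 3^(k + 1) ≥ 58(k+1)^5 - 19(k+1)^4.
By the principle of mathematical induction, the result holds for all r ≥ 17.
Hence the smallest such N is 17.

N = 17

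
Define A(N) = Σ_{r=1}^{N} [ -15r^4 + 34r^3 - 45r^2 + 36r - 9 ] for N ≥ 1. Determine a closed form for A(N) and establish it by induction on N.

We claim A(N) = -N(3N^4 - N^3 + 3N^2 - 4N - 2) for all N ≥ 1.
Base case (N = 1): A(1) = 1, and the closed form gives 1. They agree.
Suppose the result is true for N = r, so A(r) = r(-3r^4 + r^3 - 3r^2 + 4r + 2).
Then A(r+1) = A(r) + (-15r^4 - 26r^3 - 33r^2 - 12r + 1) = (r(-3r^4 + r^3 - 3r^2 + 4r + 2)) + (-15r^4 - 26r^3 - 33r^2 - 12r + 1).
Simplifying, A(r+1) = -(r + 1)(3r^4 + 11r^3 + 18r^2 + 11r - 1) = -(r+1)(3(r+1)^4 - (r+1)^3 + 3(r+1)^2 - 4(r+1) - 2),
which is the closed form with N = r+1.
Hence, by induction on N, the claim holds for every N ≥ 1.

A(N) = -N(3N^4 - N^3 + 3N^2 - 4N - 2)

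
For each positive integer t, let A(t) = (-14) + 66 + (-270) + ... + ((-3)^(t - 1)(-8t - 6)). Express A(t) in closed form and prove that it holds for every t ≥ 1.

We claim A(t) = 2(-3)^t(t + 1) - 2 for all t ≥ 1.
When t = 1: A(1) = -14, and the closed form gives -14. They agree.
Suppose the result is true for t = k, so A(k) = 2(-3)^k(k + 1) - 2.
Then A(k+1) = A(k) + ((-3)^k(-8k - 14)) = (2(-3)^k(k + 1) - 2) + ((-3)^k(-8k - 14)).
Simplifying, A(k+1) = -6(-3)^k·k - 12(-3)^k - 2 = 2(-3)^(k+1)((k+1) + 1) - 2,
which is the closed form with t = k+1.
This completes the induction.

A(t) = 2(-3)^t(t + 1) - 2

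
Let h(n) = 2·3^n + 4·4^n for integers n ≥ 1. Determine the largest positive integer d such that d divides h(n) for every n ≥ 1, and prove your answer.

Computing the first values: h(1) = 22 and h(2) = 82; gcd(22, 82) = 2, so d ≤ 2.
We prove 2 | 2·3^n + 4·4^n for all n ≥ 1 by induction on n.
For the base case n = 1: h(1) = 22 = 2·(11), so 2 | h(1).
Inductive step: assume the claim holds for n = p, i.e. 2 | h(p). Then
h(p+1) − 4·h(p) = (2·3^(p+1) + 4·4^(p+1)) − 4·(2·3^p + 4·4^p) = (2)·3^p·(3 − 4) = (-2)·3^p. Since 2 | h(p) by the inductive hypothesis, 2 | 4·h(p); and 2 | -2 since -2 = 2·-1. Therefore 2 | h(p+1).
By induction, the statement is established for all n ≥ 1.
Therefore the largest such d is 2.

d = 2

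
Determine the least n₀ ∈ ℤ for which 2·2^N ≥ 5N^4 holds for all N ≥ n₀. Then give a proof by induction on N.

n₀ = 19

At N = 18: 524288 < 524880, so the inequality fails and n₀ ≥ 19. We prove 2·2^N ≥ 5N^4 for all N ≥ 19.
Base case (N = 19): 2·2^N = 1048576 and 5N^4 = 651605, so 1048576 ≥ 651605.
Inductive step: assume the claim holds for N = m, so 2·2^m ≥ 5m^4.
Then 2·2^(m + 1) = 2·(2·2^m) ≥ 2·(5m^4).
Also, for m ≥ 19 we have 2·(5m^4) ≥ 5(m+1)^4, since 2 ≥ (1 + 1/m)^4 for all m ≥ 19.
Combining, 2·2^(m + 1) ≥ 5(m+1)^4.
By induction, the statement is established for all N ≥ 19.
Hence the smallest such n₀ is 19.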